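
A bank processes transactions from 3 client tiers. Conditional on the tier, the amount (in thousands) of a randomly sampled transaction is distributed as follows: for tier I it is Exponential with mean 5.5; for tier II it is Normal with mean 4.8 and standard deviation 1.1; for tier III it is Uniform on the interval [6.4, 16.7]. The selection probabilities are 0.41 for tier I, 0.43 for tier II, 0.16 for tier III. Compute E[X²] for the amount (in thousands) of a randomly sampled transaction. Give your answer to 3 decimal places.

57.991

For each component E[X²] = Var + (mean)², giving I: 60.5; II: 24.25; III: 142.243.
Overall E[X²] = 0.41·60.5 + 0.43·24.25 + 0.16·142.243 = 57.9914.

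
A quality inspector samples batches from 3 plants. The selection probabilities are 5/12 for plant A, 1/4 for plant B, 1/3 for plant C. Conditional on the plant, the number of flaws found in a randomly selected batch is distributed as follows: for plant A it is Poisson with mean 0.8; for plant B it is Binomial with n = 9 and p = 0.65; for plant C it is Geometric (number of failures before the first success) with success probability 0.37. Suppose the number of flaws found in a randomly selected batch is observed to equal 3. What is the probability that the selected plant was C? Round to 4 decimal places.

0.5371

Likelihoods P(X=3 | ·): A: 0.0383427; B: 0.042406; C: 0.0925174.
Posterior ∝ prior × likelihood. Numerator for C: 0.333333·0.0925174 = 0.0308391.
Normalizing constant: 0.416667·0.0383427 + 0.25·0.042406 + 0.333333·0.0925174 = 0.0574168.
P(C | observation) = 0.0308391 / 0.0574168 = 0.53711.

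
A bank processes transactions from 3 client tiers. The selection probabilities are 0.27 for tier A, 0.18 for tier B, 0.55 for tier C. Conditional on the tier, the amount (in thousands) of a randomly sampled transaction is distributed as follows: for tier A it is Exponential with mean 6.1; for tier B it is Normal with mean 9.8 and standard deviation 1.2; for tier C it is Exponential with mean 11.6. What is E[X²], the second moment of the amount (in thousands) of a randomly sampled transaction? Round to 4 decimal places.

For each component E[X²] = Var + (mean)², giving A: 74.42; B: 97.48; C: 269.12.
Overall E[X²] = 0.27·74.42 + 0.18·97.48 + 0.55·269.12 = 185.656.

185.6558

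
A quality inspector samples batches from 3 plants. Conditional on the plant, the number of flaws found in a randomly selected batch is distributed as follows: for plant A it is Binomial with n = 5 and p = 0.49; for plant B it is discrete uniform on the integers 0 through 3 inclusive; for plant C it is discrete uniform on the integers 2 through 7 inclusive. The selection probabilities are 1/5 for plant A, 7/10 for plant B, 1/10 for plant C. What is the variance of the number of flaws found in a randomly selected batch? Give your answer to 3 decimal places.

2.257

Per component, A: μ=2.45, E[X²]=7.252; B: μ=1.5, E[X²]=3.5; C: μ=4.5, E[X²]=23.1667.
E[X] = 0.2·2.45 + 0.7·1.5 + 0.1·4.5 = 1.99.
E[X²] = 0.2·7.252 + 0.7·3.5 + 0.1·23.1667 = 6.21707.
Var(X) = E[X²] − (E[X])² = 6.21707 − 3.9601 = 2.25697.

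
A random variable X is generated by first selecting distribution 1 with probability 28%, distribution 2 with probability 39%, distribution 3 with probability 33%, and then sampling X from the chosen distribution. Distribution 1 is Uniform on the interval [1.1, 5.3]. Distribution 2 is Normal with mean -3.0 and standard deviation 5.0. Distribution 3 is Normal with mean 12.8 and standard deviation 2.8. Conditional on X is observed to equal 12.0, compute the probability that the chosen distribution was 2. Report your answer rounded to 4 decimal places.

Likelihoods f(12.0 | ·): 1: 0; 2: 0.00088637; 3: 0.136781.
Posterior ∝ prior × likelihood. Numerator for 2: 0.39·0.00088637 = 0.000345684.
Normalizing constant: 0.28·0 + 0.39·0.00088637 + 0.33·0.136781 = 0.0454834.
P(2 | observation) = 0.000345684 / 0.0454834 = 0.00760023.

0.0076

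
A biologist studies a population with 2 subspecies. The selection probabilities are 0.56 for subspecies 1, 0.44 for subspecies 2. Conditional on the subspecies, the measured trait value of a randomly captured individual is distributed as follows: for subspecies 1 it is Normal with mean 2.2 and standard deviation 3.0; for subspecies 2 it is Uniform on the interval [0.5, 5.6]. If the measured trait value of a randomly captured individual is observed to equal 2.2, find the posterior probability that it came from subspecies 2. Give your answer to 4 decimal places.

Likelihoods f(2.2 | ·): 1: 0.132981; 2: 0.196078.
Posterior ∝ prior × likelihood. Numerator for 2: 0.44·0.196078 = 0.0862745.
Normalizing constant: 0.56·0.132981 + 0.44·0.196078 = 0.160744.
P(2 | observation) = 0.0862745 / 0.160744 = 0.536721.

0.5367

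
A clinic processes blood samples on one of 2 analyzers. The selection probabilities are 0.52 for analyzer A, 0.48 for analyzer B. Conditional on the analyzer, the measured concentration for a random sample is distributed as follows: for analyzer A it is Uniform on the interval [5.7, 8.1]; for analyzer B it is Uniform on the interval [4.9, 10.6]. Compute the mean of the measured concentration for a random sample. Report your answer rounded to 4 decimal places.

Component means — A: 6.9; B: 7.75.
E[X] = 0.52·6.9 + 0.48·7.75 = 7.308.

7.3080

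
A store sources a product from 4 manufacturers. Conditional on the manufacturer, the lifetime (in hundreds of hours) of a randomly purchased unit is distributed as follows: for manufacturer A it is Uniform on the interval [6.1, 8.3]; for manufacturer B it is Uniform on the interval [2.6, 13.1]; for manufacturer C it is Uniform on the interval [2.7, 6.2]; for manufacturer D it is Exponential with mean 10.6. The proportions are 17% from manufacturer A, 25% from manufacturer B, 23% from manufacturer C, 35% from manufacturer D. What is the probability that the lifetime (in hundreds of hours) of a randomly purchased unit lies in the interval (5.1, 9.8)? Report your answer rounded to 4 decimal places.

Conditional on each manufacturer, P(5.1 < X < 9.8): A: 1; B: 0.447619; C: 0.314286; D: 0.221365.
By total probability, P(5.1 < X < 9.8) = 0.17·1 + 0.25·0.447619 + 0.23·0.314286 + 0.35·0.221365 = 0.431668.

0.4317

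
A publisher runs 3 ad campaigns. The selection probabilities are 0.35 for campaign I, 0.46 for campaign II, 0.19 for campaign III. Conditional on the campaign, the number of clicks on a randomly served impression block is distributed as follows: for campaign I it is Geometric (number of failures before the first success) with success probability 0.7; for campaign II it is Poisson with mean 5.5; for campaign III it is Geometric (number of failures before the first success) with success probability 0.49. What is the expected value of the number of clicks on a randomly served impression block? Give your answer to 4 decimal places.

Component means — I: 0.428571; II: 5.5; III: 1.04082.
E[X] = 0.35·0.428571 + 0.46·5.5 + 0.19·1.04082 = 2.87776.

2.8778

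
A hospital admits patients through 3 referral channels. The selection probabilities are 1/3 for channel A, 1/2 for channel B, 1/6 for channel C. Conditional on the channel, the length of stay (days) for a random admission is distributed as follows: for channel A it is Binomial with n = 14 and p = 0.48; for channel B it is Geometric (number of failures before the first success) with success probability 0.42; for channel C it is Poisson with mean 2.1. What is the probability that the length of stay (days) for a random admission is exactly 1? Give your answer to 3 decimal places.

0.165

Conditional on each channel, P(X = 1): A: 0.00136588; B: 0.2436; C: 0.257158.
By total probability, P(X = 1) = 0.333333·0.00136588 + 0.5·0.2436 + 0.166667·0.257158 = 0.165115.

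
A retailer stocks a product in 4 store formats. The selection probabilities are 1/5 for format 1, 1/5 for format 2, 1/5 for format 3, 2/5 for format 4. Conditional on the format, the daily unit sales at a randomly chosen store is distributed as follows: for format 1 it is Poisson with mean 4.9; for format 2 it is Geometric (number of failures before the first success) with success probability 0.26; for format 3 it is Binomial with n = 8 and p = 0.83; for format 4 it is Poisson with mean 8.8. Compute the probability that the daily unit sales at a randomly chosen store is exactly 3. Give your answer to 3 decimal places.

0.058

Conditional on each format, P(X = 3): 1: 0.146014; 2: 0.105358; 3: 0.00454639; 4: 0.0171201.
By total probability, P(X = 3) = 0.2·0.146014 + 0.2·0.105358 + 0.2·0.00454639 + 0.4·0.0171201 = 0.0580317.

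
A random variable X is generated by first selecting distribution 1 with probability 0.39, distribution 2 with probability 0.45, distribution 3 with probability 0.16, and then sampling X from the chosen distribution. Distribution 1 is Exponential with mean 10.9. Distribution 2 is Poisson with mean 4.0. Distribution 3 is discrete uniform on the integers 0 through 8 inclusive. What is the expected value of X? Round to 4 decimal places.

Component means — 1: 10.9; 2: 4; 3: 4.
E[X] = 0.39·10.9 + 0.45·4 + 0.16·4 = 6.691.

6.6910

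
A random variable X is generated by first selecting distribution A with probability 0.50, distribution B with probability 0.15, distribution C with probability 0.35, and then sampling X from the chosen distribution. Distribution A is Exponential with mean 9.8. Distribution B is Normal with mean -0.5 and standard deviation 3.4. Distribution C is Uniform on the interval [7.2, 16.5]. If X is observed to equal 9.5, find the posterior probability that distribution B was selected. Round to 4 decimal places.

0.0041

Likelihoods f(9.5 | ·): A: 0.0387056; B: 0.00155237; C: 0.107527.
Posterior ∝ prior × likelihood. Numerator for B: 0.15·0.00155237 = 0.000232855.
Normalizing constant: 0.5·0.0387056 + 0.15·0.00155237 + 0.35·0.107527 = 0.0572201.
P(B | observation) = 0.000232855 / 0.0572201 = 0.00406947.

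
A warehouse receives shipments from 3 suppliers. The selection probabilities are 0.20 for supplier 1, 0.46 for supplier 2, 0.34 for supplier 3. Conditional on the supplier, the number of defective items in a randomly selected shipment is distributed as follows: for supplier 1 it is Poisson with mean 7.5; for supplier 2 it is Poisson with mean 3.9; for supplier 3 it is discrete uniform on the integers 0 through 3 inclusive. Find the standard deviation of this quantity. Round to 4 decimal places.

Per component, 1: μ=7.5, E[X²]=63.75; 2: μ=3.9, E[X²]=19.11; 3: μ=1.5, E[X²]=3.5.
E[X] = 0.2·7.5 + 0.46·3.9 + 0.34·1.5 = 3.804.
E[X²] = 0.2·63.75 + 0.46·19.11 + 0.34·3.5 = 22.7306.
Var(X) = E[X²] − (E[X])² = 22.7306 − 14.4704 = 8.26018.
SD(X) = √8.26018 = 2.87405.

2.8741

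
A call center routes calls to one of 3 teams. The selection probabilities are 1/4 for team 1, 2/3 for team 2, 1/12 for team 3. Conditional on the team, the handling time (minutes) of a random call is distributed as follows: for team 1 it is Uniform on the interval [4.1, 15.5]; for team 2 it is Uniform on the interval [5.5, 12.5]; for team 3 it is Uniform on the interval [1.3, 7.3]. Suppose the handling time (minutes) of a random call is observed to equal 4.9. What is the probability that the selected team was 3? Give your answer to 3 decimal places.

0.388

Likelihoods f(4.9 | ·): 1: 0.0877193; 2: 0; 3: 0.166667.
Posterior ∝ prior × likelihood. Numerator for 3: 0.0833333·0.166667 = 0.0138889.
Normalizing constant: 0.25·0.0877193 + 0.666667·0 + 0.0833333·0.166667 = 0.0358187.
P(3 | observation) = 0.0138889 / 0.0358187 = 0.387755.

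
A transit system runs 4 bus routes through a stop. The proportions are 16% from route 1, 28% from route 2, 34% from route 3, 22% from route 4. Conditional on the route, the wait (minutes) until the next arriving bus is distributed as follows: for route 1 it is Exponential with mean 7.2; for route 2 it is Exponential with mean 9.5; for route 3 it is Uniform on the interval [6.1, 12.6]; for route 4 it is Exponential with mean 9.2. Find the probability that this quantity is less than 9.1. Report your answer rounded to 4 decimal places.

Conditional on each route, P(X < 9.1): 1: 0.717447; 2: 0.6163; 3: 0.461538; 4: 0.6281.
By total probability, P(X < 9.1) = 0.16·0.717447 + 0.28·0.6163 + 0.34·0.461538 + 0.22·0.6281 = 0.582461.

0.5825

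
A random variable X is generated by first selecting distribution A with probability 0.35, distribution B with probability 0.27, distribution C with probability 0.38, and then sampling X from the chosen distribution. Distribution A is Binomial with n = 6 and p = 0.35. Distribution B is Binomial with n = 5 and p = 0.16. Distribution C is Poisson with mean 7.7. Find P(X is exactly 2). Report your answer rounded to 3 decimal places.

Conditional on each component, P(X = 2): A: 0.328005; B: 0.151732; C: 0.0134241.
By total probability, P(X = 2) = 0.35·0.328005 + 0.27·0.151732 + 0.38·0.0134241 = 0.160871.

0.161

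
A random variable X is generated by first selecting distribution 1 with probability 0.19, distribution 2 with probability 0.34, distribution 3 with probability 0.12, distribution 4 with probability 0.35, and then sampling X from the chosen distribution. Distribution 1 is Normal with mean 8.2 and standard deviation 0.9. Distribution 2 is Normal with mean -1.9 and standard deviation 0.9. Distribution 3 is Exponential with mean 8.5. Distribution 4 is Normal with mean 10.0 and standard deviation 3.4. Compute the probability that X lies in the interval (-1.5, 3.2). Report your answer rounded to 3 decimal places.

0.157

Conditional on each component, P(-1.5 < X < 3.2): 1: 1.38365e-08; 2: 0.328361; 3: 0.313721; 4: 0.0223908.
By total probability, P(-1.5 < X < 3.2) = 0.19·1.38365e-08 + 0.34·0.328361 + 0.12·0.313721 + 0.35·0.0223908 = 0.157126.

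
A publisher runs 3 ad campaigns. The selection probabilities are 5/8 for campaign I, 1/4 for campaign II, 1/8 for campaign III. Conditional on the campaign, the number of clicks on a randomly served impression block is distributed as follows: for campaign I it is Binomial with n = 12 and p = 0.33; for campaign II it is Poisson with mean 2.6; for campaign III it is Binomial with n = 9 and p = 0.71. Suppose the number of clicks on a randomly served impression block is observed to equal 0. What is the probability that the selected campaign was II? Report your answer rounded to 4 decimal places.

Likelihoods P(X=0 | ·): I: 0.00818272; II: 0.0742736; III: 1.45071e-05.
Posterior ∝ prior × likelihood. Numerator for II: 0.25·0.0742736 = 0.0185684.
Normalizing constant: 0.625·0.00818272 + 0.25·0.0742736 + 0.125·1.45071e-05 = 0.0236844.
P(II | observation) = 0.0185684 / 0.0236844 = 0.783992.

0.7840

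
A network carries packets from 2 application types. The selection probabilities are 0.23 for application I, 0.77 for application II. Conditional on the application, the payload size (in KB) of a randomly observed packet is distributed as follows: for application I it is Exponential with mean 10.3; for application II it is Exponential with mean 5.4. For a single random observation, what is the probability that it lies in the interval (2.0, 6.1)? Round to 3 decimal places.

0.345

Conditional on each application, P(2.0 < X < 6.1): I: 0.270423; II: 0.367326.
By total probability, P(2.0 < X < 6.1) = 0.23·0.270423 + 0.77·0.367326 = 0.345038.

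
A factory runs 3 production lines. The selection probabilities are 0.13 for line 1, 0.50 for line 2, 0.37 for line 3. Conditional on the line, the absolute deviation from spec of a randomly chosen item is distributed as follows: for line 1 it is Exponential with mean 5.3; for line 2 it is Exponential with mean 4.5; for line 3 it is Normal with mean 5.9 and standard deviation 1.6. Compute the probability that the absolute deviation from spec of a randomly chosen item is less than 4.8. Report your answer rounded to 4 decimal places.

0.4963

Conditional on each line, P(X < 4.8): 1: 0.595725; 2: 0.655846; 3: 0.245884.
By total probability, P(X < 4.8) = 0.13·0.595725 + 0.5·0.655846 + 0.37·0.245884 = 0.496344.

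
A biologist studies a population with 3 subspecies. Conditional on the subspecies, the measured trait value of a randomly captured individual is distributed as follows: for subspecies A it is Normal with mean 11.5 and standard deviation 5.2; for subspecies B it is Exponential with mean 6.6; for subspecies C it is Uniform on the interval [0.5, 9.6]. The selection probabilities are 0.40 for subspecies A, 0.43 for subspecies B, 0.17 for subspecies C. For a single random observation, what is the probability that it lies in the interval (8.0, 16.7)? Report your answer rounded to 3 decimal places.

0.360

Conditional on each subspecies, P(8.0 < X < 16.7): A: 0.590896; B: 0.217931; C: 0.175824.
By total probability, P(8.0 < X < 16.7) = 0.4·0.590896 + 0.43·0.217931 + 0.17·0.175824 = 0.359958.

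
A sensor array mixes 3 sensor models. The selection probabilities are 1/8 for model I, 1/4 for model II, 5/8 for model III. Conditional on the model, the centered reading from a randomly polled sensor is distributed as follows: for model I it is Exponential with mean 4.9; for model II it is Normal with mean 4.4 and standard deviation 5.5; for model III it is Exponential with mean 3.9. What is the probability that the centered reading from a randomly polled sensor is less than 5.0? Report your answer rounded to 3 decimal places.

Conditional on each model, P(X < 5.0): I: 0.639552; II: 0.543435; III: 0.722532.
By total probability, P(X < 5.0) = 0.125·0.639552 + 0.25·0.543435 + 0.625·0.722532 = 0.667386.

0.667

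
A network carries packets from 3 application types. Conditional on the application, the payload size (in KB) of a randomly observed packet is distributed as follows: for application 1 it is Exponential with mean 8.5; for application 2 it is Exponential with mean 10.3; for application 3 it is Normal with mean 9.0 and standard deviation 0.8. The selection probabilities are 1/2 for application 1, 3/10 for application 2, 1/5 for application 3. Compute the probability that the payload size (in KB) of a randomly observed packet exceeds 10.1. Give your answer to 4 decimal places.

0.2818

Conditional on each application, P(X > 10.1): 1: 0.304759; 2: 0.375093; 3: 0.0845657.
By total probability, P(X > 10.1) = 0.5·0.304759 + 0.3·0.375093 + 0.2·0.0845657 = 0.28182.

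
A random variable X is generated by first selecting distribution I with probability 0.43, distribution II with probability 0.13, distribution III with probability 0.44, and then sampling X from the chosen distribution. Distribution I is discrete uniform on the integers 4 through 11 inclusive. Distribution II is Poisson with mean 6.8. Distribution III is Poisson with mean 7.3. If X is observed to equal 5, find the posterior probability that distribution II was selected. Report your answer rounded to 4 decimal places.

0.1430

Likelihoods P(X=5 | ·): I: 0.125; II: 0.134946; III: 0.116703.
Posterior ∝ prior × likelihood. Numerator for II: 0.13·0.134946 = 0.017543.
Normalizing constant: 0.43·0.125 + 0.13·0.134946 + 0.44·0.116703 = 0.122642.
P(II | observation) = 0.017543 / 0.122642 = 0.143042.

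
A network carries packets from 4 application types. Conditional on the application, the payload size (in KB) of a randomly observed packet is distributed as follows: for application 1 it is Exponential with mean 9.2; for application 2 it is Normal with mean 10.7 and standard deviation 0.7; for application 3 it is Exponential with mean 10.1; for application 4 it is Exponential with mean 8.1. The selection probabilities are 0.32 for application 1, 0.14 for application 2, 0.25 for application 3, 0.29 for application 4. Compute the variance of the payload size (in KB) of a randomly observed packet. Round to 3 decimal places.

Per component, 1: μ=9.2, E[X²]=169.28; 2: μ=10.7, E[X²]=114.98; 3: μ=10.1, E[X²]=204.02; 4: μ=8.1, E[X²]=131.22.
E[X] = 0.32·9.2 + 0.14·10.7 + 0.25·10.1 + 0.29·8.1 = 9.316.
E[X²] = 0.32·169.28 + 0.14·114.98 + 0.25·204.02 + 0.29·131.22 = 159.326.
Var(X) = E[X²] − (E[X])² = 159.326 − 86.7879 = 72.5377.

72.538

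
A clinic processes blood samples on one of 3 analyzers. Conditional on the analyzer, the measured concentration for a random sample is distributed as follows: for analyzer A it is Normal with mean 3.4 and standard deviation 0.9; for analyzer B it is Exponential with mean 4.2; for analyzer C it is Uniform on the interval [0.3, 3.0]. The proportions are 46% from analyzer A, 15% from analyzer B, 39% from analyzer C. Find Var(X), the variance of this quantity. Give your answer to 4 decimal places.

Per component, A: μ=3.4, E[X²]=12.37; B: μ=4.2, E[X²]=35.28; C: μ=1.65, E[X²]=3.33.
E[X] = 0.46·3.4 + 0.15·4.2 + 0.39·1.65 = 2.8375.
E[X²] = 0.46·12.37 + 0.15·35.28 + 0.39·3.33 = 12.2809.
Var(X) = E[X²] − (E[X])² = 12.2809 − 8.05141 = 4.22949.

4.2295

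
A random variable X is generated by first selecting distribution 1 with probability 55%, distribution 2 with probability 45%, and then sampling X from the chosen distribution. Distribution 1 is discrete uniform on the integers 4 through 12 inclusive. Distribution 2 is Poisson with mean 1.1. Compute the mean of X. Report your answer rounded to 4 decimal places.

Component means — 1: 8; 2: 1.1.
E[X] = 0.55·8 + 0.45·1.1 = 4.895.

4.8950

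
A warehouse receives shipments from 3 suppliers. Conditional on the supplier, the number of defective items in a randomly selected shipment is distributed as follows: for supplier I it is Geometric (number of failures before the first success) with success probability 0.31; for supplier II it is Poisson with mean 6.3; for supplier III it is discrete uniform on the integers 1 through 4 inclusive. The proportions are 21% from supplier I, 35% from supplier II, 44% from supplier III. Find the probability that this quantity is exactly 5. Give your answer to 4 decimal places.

0.0633

Conditional on each supplier, P(X = 5): I: 0.048485; II: 0.151868; III: 0.
By total probability, P(X = 5) = 0.21·0.048485 + 0.35·0.151868 + 0.44·0 = 0.0633356.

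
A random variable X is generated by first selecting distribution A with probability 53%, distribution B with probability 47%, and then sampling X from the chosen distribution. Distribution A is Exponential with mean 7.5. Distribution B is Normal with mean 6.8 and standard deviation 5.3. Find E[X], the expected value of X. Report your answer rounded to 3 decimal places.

Component means — A: 7.5; B: 6.8.
E[X] = 0.53·7.5 + 0.47·6.8 = 7.171.

7.171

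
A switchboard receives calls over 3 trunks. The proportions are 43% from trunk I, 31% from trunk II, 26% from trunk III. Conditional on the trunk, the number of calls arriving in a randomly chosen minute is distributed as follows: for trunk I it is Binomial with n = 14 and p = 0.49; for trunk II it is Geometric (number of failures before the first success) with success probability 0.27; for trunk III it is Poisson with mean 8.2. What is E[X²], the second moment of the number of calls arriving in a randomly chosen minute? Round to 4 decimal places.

46.7248

For each component E[X²] = Var + (mean)², giving I: 50.5582; II: 17.3237; III: 75.44.
Overall E[X²] = 0.43·50.5582 + 0.31·17.3237 + 0.26·75.44 = 46.7248.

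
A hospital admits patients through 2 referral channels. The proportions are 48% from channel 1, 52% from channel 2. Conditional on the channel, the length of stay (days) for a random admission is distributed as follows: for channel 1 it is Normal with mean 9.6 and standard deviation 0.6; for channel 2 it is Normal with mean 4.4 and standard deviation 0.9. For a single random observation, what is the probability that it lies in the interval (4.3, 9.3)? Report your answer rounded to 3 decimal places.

Conditional on each channel, P(4.3 < X < 9.3): 1: 0.308538; 2: 0.544236.
By total probability, P(4.3 < X < 9.3) = 0.48·0.308538 + 0.52·0.544236 = 0.431101.

0.431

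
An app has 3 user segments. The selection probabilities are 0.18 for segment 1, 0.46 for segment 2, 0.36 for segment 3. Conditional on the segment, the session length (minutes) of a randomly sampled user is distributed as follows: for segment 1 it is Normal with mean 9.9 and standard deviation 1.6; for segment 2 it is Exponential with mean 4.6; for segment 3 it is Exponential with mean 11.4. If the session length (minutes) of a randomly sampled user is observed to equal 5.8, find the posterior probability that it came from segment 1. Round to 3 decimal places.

Likelihoods f(5.8 | ·): 1: 0.00935218; 2: 0.0616103; 3: 0.0527398.
Posterior ∝ prior × likelihood. Numerator for 1: 0.18·0.00935218 = 0.00168339.
Normalizing constant: 0.18·0.00935218 + 0.46·0.0616103 + 0.36·0.0527398 = 0.0490105.
P(1 | observation) = 0.00168339 / 0.0490105 = 0.0343476.

0.034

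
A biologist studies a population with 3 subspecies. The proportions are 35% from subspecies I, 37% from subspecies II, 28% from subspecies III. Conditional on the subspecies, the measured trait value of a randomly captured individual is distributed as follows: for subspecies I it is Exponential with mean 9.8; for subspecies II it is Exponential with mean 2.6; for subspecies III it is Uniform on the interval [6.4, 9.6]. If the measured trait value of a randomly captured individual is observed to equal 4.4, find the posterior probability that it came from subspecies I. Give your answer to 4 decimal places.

0.4653

Likelihoods f(4.4 | ·): I: 0.0651305; II: 0.0708055; III: 0.
Posterior ∝ prior × likelihood. Numerator for I: 0.35·0.0651305 = 0.0227957.
Normalizing constant: 0.35·0.0651305 + 0.37·0.0708055 + 0.28·0 = 0.0489937.
P(I | observation) = 0.0227957 / 0.0489937 = 0.465278.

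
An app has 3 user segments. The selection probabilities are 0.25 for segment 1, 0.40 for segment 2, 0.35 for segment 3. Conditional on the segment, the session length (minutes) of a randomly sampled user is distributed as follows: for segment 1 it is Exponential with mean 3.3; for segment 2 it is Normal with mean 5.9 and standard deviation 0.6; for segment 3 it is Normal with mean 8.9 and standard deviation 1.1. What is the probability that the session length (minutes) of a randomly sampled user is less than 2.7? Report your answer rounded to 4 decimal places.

Conditional on each segment, P(X < 2.7): 1: 0.558767; 2: 4.8213e-08; 3: 8.68392e-09.
By total probability, P(X < 2.7) = 0.25·0.558767 + 0.4·4.8213e-08 + 0.35·8.68392e-09 = 0.139692.

0.1397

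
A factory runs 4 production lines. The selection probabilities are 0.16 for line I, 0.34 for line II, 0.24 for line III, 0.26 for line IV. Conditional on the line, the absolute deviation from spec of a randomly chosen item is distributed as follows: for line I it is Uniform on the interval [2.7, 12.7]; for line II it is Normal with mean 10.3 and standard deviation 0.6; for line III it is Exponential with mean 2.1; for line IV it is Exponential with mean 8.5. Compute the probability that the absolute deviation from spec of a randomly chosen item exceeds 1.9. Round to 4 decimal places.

0.8050

Conditional on each line, P(X > 1.9): I: 1; II: 1; III: 0.404638; IV: 0.799691.
By total probability, P(X > 1.9) = 0.16·1 + 0.34·1 + 0.24·0.404638 + 0.26·0.799691 = 0.805033.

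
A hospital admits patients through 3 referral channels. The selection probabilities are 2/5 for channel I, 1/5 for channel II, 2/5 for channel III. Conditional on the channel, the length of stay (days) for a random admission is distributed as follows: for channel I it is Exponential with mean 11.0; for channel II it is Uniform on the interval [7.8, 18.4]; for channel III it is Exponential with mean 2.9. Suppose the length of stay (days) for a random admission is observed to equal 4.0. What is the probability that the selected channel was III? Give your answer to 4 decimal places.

0.5787

Likelihoods f(4.0 | ·): I: 0.0631949; II: 0; III: 0.0868111.
Posterior ∝ prior × likelihood. Numerator for III: 0.4·0.0868111 = 0.0347244.
Normalizing constant: 0.4·0.0631949 + 0.2·0 + 0.4·0.0868111 = 0.0600024.
P(III | observation) = 0.0347244 / 0.0600024 = 0.578717.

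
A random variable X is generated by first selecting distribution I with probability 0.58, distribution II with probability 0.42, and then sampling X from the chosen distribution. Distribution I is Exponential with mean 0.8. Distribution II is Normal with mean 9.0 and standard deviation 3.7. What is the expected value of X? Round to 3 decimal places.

4.244

Component means — I: 0.8; II: 9.
E[X] = 0.58·0.8 + 0.42·9 = 4.244.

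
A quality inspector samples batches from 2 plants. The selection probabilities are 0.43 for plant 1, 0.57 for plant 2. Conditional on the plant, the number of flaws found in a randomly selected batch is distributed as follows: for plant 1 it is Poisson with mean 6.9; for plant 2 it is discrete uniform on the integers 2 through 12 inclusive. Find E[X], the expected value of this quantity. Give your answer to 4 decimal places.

Component means — 1: 6.9; 2: 7.
E[X] = 0.43·6.9 + 0.57·7 = 6.957.

6.9570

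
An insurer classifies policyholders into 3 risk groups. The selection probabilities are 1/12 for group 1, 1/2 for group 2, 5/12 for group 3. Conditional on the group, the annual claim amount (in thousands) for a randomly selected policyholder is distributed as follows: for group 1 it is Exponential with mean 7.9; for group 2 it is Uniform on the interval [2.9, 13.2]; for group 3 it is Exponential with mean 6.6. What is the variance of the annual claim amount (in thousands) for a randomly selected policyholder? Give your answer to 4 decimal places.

Per component, 1: μ=7.9, E[X²]=124.82; 2: μ=8.05, E[X²]=73.6433; 3: μ=6.6, E[X²]=87.12.
E[X] = 0.0833333·7.9 + 0.5·8.05 + 0.416667·6.6 = 7.43333.
E[X²] = 0.0833333·124.82 + 0.5·73.6433 + 0.416667·87.12 = 83.5233.
Var(X) = E[X²] − (E[X])² = 83.5233 − 55.2544 = 28.2689.

28.2689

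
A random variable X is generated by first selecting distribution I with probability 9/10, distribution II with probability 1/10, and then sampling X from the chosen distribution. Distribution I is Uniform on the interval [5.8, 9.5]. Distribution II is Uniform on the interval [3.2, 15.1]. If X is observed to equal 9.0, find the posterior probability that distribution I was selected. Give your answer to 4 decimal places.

Likelihoods f(9.0 | ·): I: 0.27027; II: 0.0840336.
Posterior ∝ prior × likelihood. Numerator for I: 0.9·0.27027 = 0.243243.
Normalizing constant: 0.9·0.27027 + 0.1·0.0840336 = 0.251647.
P(I | observation) = 0.243243 / 0.251647 = 0.966606.

0.9666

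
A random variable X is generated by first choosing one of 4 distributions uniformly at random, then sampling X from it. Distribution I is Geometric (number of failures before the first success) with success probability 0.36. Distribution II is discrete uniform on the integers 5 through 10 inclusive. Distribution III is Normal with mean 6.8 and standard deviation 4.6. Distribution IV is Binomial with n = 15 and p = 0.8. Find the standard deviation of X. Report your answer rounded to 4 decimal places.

Per component, I: μ=1.77778, E[X²]=8.09877; II: μ=7.5, E[X²]=59.1667; III: μ=6.8, E[X²]=67.4; IV: μ=12, E[X²]=146.4.
E[X] = 0.25·1.77778 + 0.25·7.5 + 0.25·6.8 + 0.25·12 = 7.01944.
E[X²] = 0.25·8.09877 + 0.25·59.1667 + 0.25·67.4 + 0.25·146.4 = 70.2664.
Var(X) = E[X²] − (E[X])² = 70.2664 − 49.2726 = 20.9938.
SD(X) = √20.9938 = 4.58189.

4.5819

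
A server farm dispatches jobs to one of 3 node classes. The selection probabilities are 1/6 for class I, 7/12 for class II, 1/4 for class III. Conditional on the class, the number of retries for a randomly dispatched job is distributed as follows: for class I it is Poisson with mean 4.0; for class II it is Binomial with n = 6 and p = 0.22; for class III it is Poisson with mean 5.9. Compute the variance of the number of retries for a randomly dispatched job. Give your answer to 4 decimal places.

6.6500

Per component, I: μ=4, E[X²]=20; II: μ=1.32, E[X²]=2.772; III: μ=5.9, E[X²]=40.71.
E[X] = 0.166667·4 + 0.583333·1.32 + 0.25·5.9 = 2.91167.
E[X²] = 0.166667·20 + 0.583333·2.772 + 0.25·40.71 = 15.1278.
Var(X) = E[X²] − (E[X])² = 15.1278 − 8.4778 = 6.65003.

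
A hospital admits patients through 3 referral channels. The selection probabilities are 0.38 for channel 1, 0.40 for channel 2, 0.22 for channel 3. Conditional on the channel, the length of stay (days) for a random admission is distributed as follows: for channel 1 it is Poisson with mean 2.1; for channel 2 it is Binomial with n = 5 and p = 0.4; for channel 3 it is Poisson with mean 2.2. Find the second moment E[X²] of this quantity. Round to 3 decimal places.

For each component E[X²] = Var + (mean)², giving 1: 6.51; 2: 5.2; 3: 7.04.
Overall E[X²] = 0.38·6.51 + 0.4·5.2 + 0.22·7.04 = 6.1026.

6.103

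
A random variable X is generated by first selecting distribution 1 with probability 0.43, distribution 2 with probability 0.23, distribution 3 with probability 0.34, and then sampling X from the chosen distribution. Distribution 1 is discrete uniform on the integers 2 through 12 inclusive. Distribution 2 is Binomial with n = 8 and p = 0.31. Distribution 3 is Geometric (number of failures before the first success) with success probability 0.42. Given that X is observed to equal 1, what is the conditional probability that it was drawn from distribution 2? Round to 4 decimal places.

0.3390

Likelihoods P(X=1 | ·): 1: 0; 2: 0.18467; 3: 0.2436.
Posterior ∝ prior × likelihood. Numerator for 2: 0.23·0.18467 = 0.042474.
Normalizing constant: 0.43·0 + 0.23·0.18467 + 0.34·0.2436 = 0.125298.
P(2 | observation) = 0.042474 / 0.125298 = 0.338984.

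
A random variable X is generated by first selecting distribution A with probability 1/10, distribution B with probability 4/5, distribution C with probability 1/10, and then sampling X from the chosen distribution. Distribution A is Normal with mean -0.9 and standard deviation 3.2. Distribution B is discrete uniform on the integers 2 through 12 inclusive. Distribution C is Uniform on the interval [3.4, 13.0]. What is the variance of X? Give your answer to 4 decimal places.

Per component, A: μ=-0.9, E[X²]=11.05; B: μ=7, E[X²]=59; C: μ=8.2, E[X²]=74.92.
E[X] = 0.1·-0.9 + 0.8·7 + 0.1·8.2 = 6.33.
E[X²] = 0.1·11.05 + 0.8·59 + 0.1·74.92 = 55.797.
Var(X) = E[X²] − (E[X])² = 55.797 − 40.0689 = 15.7281.

15.7281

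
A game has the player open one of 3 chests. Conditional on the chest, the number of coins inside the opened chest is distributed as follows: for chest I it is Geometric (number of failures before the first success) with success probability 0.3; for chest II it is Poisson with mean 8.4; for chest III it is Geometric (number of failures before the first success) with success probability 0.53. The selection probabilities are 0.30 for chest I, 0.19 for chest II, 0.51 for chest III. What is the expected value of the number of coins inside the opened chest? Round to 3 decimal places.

2.748

Component means — I: 2.33333; II: 8.4; III: 0.886792.
E[X] = 0.3·2.33333 + 0.19·8.4 + 0.51·0.886792 = 2.74826.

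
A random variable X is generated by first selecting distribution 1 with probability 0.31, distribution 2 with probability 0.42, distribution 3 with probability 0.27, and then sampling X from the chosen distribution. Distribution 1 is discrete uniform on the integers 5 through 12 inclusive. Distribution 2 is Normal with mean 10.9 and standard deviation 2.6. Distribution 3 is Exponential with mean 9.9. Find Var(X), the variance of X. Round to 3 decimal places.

Per component, 1: μ=8.5, E[X²]=77.5; 2: μ=10.9, E[X²]=125.57; 3: μ=9.9, E[X²]=196.02.
E[X] = 0.31·8.5 + 0.42·10.9 + 0.27·9.9 = 9.886.
E[X²] = 0.31·77.5 + 0.42·125.57 + 0.27·196.02 = 129.69.
Var(X) = E[X²] − (E[X])² = 129.69 − 97.733 = 31.9568.

31.957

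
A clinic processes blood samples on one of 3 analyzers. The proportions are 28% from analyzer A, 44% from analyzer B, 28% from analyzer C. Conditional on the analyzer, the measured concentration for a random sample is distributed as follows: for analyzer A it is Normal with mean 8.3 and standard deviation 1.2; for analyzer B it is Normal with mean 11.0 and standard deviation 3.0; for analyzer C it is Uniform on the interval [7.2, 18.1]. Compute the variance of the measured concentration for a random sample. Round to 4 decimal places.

Per component, A: μ=8.3, E[X²]=70.33; B: μ=11, E[X²]=130; C: μ=12.65, E[X²]=169.923.
E[X] = 0.28·8.3 + 0.44·11 + 0.28·12.65 = 10.706.
E[X²] = 0.28·70.33 + 0.44·130 + 0.28·169.923 = 124.471.
Var(X) = E[X²] − (E[X])² = 124.471 − 114.618 = 9.8525.

9.8525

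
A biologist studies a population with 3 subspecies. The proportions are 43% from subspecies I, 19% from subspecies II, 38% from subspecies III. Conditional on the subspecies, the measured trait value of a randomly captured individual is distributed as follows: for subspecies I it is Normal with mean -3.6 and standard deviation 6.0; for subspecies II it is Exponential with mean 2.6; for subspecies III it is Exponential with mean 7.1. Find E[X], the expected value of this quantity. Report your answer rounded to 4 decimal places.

Component means — I: -3.6; II: 2.6; III: 7.1.
E[X] = 0.43·-3.6 + 0.19·2.6 + 0.38·7.1 = 1.644.

1.6440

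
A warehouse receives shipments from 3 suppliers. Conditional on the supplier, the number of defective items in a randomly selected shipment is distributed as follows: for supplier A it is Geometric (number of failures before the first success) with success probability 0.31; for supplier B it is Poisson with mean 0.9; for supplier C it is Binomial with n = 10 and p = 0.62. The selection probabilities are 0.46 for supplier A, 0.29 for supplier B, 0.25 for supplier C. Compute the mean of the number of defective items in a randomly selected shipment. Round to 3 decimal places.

2.835

Component means — A: 2.22581; B: 0.9; C: 6.2.
E[X] = 0.46·2.22581 + 0.29·0.9 + 0.25·6.2 = 2.83487.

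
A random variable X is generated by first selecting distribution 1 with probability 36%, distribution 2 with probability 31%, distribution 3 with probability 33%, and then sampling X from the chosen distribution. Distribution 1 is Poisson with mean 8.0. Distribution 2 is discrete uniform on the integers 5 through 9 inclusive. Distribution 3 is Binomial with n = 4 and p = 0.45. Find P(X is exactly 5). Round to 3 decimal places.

Conditional on each component, P(X = 5): 1: 0.0916037; 2: 0.2; 3: 0.
By total probability, P(X = 5) = 0.36·0.0916037 + 0.31·0.2 + 0.33·0 = 0.0949773.

0.095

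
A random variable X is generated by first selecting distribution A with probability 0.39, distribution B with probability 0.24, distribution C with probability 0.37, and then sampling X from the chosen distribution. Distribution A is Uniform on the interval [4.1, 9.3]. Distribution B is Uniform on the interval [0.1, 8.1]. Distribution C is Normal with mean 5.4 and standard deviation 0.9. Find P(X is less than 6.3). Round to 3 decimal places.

Conditional on each component, P(X < 6.3): A: 0.423077; B: 0.775; C: 0.841345.
By total probability, P(X < 6.3) = 0.39·0.423077 + 0.24·0.775 + 0.37·0.841345 = 0.662298.

0.662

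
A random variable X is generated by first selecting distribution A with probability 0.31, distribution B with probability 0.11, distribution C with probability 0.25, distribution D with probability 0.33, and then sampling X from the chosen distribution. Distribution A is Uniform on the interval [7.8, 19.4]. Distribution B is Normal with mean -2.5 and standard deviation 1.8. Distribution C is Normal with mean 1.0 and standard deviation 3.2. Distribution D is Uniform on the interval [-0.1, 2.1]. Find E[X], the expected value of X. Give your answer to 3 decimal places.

Component means — A: 13.6; B: -2.5; C: 1; D: 1.
E[X] = 0.31·13.6 + 0.11·-2.5 + 0.25·1 + 0.33·1 = 4.521.

4.521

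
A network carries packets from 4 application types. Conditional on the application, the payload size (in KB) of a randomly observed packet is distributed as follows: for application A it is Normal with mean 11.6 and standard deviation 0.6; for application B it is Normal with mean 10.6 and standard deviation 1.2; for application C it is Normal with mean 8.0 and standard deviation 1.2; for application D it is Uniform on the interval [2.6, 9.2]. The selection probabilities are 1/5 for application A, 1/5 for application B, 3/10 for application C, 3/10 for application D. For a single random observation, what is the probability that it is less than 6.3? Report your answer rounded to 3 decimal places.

Conditional on each application, P(X < 6.3): A: 0; B: 0.000169619; C: 0.0782902; D: 0.560606.
By total probability, P(X < 6.3) = 0.2·0 + 0.2·0.000169619 + 0.3·0.0782902 + 0.3·0.560606 = 0.191703.

0.192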